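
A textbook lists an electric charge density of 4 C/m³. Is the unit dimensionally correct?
Yes

electric charge density has SI base units: A * s / m^3
C/m³ reduces to the same SI base units, so it is a valid unit for electric charge density.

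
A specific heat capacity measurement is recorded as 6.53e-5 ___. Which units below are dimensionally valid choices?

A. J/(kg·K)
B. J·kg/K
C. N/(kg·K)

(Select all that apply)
A

specific heat capacity has SI base units: m^2 / (s^2 * K)

Checking each option against m^2 / (s^2 * K):
  A. J/(kg·K): ✓ matches
  B. J·kg/K: ✗ does not match
  C. N/(kg·K): ✗ does not match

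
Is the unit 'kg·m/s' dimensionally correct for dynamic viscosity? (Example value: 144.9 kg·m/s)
No

dynamic viscosity has SI base units: kg / (m * s)
kg·m/s does NOT reduce to kg / (m * s); a valid unit for dynamic viscosity would be e.g. Pa·s.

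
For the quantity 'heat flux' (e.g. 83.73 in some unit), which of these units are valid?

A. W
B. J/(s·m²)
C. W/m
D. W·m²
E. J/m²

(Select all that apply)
B

heat flux has SI base units: kg / s^3

Checking each option against kg / s^3:
  A. W: ✗ does not match
  B. J/(s·m²): ✓ matches
  C. W/m: ✗ does not match
  D. W·m²: ✗ does not match
  E. J/m²: ✗ does not match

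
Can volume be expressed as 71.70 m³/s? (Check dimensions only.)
No

volume has SI base units: m^3
m³/s does NOT reduce to m^3; a valid unit for volume would be e.g. m³.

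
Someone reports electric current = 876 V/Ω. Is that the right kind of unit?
Yes

electric current has SI base units: A
V/Ω reduces to the same SI base units, so it is a valid unit for electric current.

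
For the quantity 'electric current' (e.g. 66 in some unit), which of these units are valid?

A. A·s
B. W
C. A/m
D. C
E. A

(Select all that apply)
E

electric current has SI base units: A

Checking each option against A:
  A. A·s: ✗ does not match
  B. W: ✗ does not match
  C. A/m: ✗ does not match
  D. C: ✗ does not match
  E. A: ✓ matches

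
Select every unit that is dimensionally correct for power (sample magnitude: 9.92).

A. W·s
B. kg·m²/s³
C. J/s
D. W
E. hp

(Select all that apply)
B, C, D, E

power has SI base units: kg * m^2 / s^3

Checking each option against kg * m^2 / s^3:
  A. W·s: ✗ does not match
  B. kg·m²/s³: ✓ matches
  C. J/s: ✓ matches
  D. W: ✓ matches
  E. hp: ✓ matches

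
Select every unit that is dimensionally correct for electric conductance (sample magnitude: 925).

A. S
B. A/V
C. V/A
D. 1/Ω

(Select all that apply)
A, B, D

electric conductance has SI base units: A^2 * s^3 / (kg * m^2)

Checking each option against A^2 * s^3 / (kg * m^2):
  A. S: ✓ matches
  B. A/V: ✓ matches
  C. V/A: ✗ does not match
  D. 1/Ω: ✓ matches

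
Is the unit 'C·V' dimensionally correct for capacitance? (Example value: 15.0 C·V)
No

capacitance has SI base units: A^2 * s^4 / (kg * m^2)
C·V does NOT reduce to A^2 * s^4 / (kg * m^2); a valid unit for capacitance would be e.g. F.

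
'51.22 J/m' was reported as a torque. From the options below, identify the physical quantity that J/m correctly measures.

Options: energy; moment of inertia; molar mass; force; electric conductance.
force

torque should have units dimensionally equivalent to kg * m^2 / s^2 (e.g. N·m).
The given unit 'J/m' reduces to kg * m / s^2. Of the listed options, that is the dimensionality of force.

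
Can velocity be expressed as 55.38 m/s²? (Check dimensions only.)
No

velocity has SI base units: m / s
m/s² does NOT reduce to m / s; a valid unit for velocity would be e.g. m/s.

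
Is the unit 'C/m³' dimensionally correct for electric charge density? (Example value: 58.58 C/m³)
Yes

electric charge density has SI base units: A * s / m^3
C/m³ reduces to the same SI base units, so it is a valid unit for electric charge density.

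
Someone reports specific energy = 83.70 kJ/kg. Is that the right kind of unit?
Yes

specific energy has SI base units: m^2 / s^2
kJ/kg reduces to the same SI base units, so it is a valid unit for specific energy.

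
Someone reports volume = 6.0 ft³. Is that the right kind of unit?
Yes

volume has SI base units: m^3
ft³ reduces to the same SI base units, so it is a valid unit for volume.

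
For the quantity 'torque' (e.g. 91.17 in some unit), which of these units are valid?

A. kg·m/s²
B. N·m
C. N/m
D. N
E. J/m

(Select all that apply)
B

torque has SI base units: kg * m^2 / s^2

Checking each option against kg * m^2 / s^2:
  A. kg·m/s²: ✗ does not match
  B. N·m: ✓ matches
  C. N/m: ✗ does not match
  D. N: ✗ does not match
  E. J/m: ✗ does not match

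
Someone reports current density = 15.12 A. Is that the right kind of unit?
No

current density has SI base units: A / m^2
A does NOT reduce to A / m^2; a valid unit for current density would be e.g. A/m².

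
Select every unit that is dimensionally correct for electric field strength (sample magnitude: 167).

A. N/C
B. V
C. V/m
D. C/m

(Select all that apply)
A, C

electric field strength has SI base units: kg * m / (A * s^3)

Checking each option against kg * m / (A * s^3):
  A. N/C: ✓ matches
  B. V: ✗ does not match
  C. V/m: ✓ matches
  D. C/m: ✗ does not match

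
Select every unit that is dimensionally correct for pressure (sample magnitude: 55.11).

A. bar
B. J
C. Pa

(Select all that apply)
A, C

pressure has SI base units: kg / (m * s^2)

Checking each option against kg / (m * s^2):
  A. bar: ✓ matches
  B. J: ✗ does not match
  C. Pa: ✓ matches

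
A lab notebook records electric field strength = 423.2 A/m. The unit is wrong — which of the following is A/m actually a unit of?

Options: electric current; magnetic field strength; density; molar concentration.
magnetic field strength

electric field strength should have units dimensionally equivalent to kg * m / (A * s^3) (e.g. V/m).
The given unit 'A/m' reduces to A / m. Of the listed options, that is the dimensionality of magnetic field strength.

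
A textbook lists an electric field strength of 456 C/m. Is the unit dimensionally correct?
No

electric field strength has SI base units: kg * m / (A * s^3)
C/m does NOT reduce to kg * m / (A * s^3); a valid unit for electric field strength would be e.g. V/m.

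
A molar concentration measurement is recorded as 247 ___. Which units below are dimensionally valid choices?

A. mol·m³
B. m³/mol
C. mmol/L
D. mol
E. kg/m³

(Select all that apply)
C

molar concentration has SI base units: mol / m^3

Checking each option against mol / m^3:
  A. mol·m³: ✗ does not match
  B. m³/mol: ✗ does not match
  C. mmol/L: ✓ matches
  D. mol: ✗ does not match
  E. kg/m³: ✗ does not match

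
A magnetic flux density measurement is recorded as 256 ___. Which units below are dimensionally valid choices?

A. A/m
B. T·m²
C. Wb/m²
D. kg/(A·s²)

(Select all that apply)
C, D

magnetic flux density has SI base units: kg / (A * s^2)

Checking each option against kg / (A * s^2):
  A. A/m: ✗ does not match
  B. T·m²: ✗ does not match
  C. Wb/m²: ✓ matches
  D. kg/(A·s²): ✓ matches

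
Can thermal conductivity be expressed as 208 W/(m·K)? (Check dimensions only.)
Yes

thermal conductivity has SI base units: kg * m / (s^3 * K)
W/(m·K) reduces to the same SI base units, so it is a valid unit for thermal conductivity.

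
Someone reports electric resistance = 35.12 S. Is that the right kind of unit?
No

electric resistance has SI base units: kg * m^2 / (A^2 * s^3)
S does NOT reduce to kg * m^2 / (A^2 * s^3); a valid unit for electric resistance would be e.g. Ω.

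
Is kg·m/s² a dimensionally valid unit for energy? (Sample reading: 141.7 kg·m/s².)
No

energy has SI base units: kg * m^2 / s^2
kg·m/s² does NOT reduce to kg * m^2 / s^2; a valid unit for energy would be e.g. J.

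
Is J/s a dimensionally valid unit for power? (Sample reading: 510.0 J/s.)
Yes

power has SI base units: kg * m^2 / s^3
J/s reduces to the same SI base units, so it is a valid unit for power.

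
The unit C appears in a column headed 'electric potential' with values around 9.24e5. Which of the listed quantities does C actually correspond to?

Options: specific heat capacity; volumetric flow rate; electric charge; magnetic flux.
electric charge

electric potential should have units dimensionally equivalent to kg * m^2 / (A * s^3) (e.g. V).
The given unit 'C' reduces to A * s. Of the listed options, that is the dimensionality of electric charge.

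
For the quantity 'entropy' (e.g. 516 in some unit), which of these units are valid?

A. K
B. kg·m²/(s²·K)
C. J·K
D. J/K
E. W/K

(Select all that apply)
B, D

entropy has SI base units: kg * m^2 / (s^2 * K)

Checking each option against kg * m^2 / (s^2 * K):
  A. K: ✗ does not match
  B. kg·m²/(s²·K): ✓ matches
  C. J·K: ✗ does not match
  D. J/K: ✓ matches
  E. W/K: ✗ does not match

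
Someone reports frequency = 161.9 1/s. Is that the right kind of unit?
Yes

frequency has SI base units: 1 / s
1/s reduces to the same SI base units, so it is a valid unit for frequency.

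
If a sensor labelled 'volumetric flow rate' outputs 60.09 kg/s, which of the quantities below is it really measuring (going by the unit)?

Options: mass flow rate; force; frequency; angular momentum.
mass flow rate

volumetric flow rate should have units dimensionally equivalent to m^3 / s (e.g. m³/s).
The given unit 'kg/s' reduces to kg / s. Of the listed options, that is the dimensionality of mass flow rate.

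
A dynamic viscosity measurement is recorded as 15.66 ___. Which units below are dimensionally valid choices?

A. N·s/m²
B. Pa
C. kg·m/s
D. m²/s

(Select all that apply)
A

dynamic viscosity has SI base units: kg / (m * s)

Checking each option against kg / (m * s):
  A. N·s/m²: ✓ matches
  B. Pa: ✗ does not match
  C. kg·m/s: ✗ does not match
  D. m²/s: ✗ does not match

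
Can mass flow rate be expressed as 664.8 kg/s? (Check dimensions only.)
Yes

mass flow rate has SI base units: kg / s
kg/s reduces to the same SI base units, so it is a valid unit for mass flow rate.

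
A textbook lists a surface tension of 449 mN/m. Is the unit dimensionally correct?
Yes

surface tension has SI base units: kg / s^2
mN/m reduces to the same SI base units, so it is a valid unit for surface tension.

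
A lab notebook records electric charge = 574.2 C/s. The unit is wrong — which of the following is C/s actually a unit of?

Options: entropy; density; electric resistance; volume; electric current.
electric current

electric charge should have units dimensionally equivalent to A * s (e.g. C).
The given unit 'C/s' reduces to A. Of the listed options, that is the dimensionality of electric current.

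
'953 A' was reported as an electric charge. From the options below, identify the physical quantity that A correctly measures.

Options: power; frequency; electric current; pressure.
electric current

electric charge should have units dimensionally equivalent to A * s (e.g. C).
The given unit 'A' reduces to A. Of the listed options, that is the dimensionality of electric current.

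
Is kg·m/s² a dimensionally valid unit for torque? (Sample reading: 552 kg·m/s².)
No

torque has SI base units: kg * m^2 / s^2
kg·m/s² does NOT reduce to kg * m^2 / s^2; a valid unit for torque would be e.g. N·m.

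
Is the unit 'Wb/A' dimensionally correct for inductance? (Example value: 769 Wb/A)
Yes

inductance has SI base units: kg * m^2 / (A^2 * s^2)
Wb/A reduces to the same SI base units, so it is a valid unit for inductance.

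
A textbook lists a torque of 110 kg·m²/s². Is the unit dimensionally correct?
Yes

torque has SI base units: kg * m^2 / s^2
kg·m²/s² reduces to the same SI base units, so it is a valid unit for torque.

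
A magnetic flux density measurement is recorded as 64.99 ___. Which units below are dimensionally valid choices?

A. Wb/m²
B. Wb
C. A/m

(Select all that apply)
A

magnetic flux density has SI base units: kg / (A * s^2)

Checking each option against kg / (A * s^2):
  A. Wb/m²: ✓ matches
  B. Wb: ✗ does not match
  C. A/m: ✗ does not match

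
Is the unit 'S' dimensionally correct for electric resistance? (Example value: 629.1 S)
No

electric resistance has SI base units: kg * m^2 / (A^2 * s^3)
S does NOT reduce to kg * m^2 / (A^2 * s^3); a valid unit for electric resistance would be e.g. Ω.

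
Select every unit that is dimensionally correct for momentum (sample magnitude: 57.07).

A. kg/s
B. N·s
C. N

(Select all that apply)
B

momentum has SI base units: kg * m / s

Checking each option against kg * m / s:
  A. kg/s: ✗ does not match
  B. N·s: ✓ matches
  C. N: ✗ does not match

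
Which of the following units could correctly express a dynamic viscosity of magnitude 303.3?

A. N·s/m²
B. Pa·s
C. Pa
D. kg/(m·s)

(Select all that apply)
A, B, D

dynamic viscosity has SI base units: kg / (m * s)

Checking each option against kg / (m * s):
  A. N·s/m²: ✓ matches
  B. Pa·s: ✓ matches
  C. Pa: ✗ does not match
  D. kg/(m·s): ✓ matches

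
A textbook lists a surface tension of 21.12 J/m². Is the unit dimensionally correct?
Yes

surface tension has SI base units: kg / s^2
J/m² reduces to the same SI base units, so it is a valid unit for surface tension.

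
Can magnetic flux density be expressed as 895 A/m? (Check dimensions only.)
No

magnetic flux density has SI base units: kg / (A * s^2)
A/m does NOT reduce to kg / (A * s^2); a valid unit for magnetic flux density would be e.g. T.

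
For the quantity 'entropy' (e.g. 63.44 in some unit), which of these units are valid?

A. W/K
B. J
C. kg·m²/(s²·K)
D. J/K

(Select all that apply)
C, D

entropy has SI base units: kg * m^2 / (s^2 * K)

Checking each option against kg * m^2 / (s^2 * K):
  A. W/K: ✗ does not match
  B. J: ✗ does not match
  C. kg·m²/(s²·K): ✓ matches
  D. J/K: ✓ matches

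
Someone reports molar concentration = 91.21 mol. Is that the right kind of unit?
No

molar concentration has SI base units: mol / m^3
mol does NOT reduce to mol / m^3; a valid unit for molar concentration would be e.g. mol/m³.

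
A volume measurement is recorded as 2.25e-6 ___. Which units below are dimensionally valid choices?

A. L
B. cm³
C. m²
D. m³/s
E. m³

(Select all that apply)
A, B, E

volume has SI base units: m^3

Checking each option against m^3:
  A. L: ✓ matches
  B. cm³: ✓ matches
  C. m²: ✗ does not match
  D. m³/s: ✗ does not match
  E. m³: ✓ matches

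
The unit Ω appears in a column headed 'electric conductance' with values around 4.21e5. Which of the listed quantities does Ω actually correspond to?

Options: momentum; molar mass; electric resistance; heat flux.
electric resistance

electric conductance should have units dimensionally equivalent to A^2 * s^3 / (kg * m^2) (e.g. S).
The given unit 'Ω' reduces to kg * m^2 / (A^2 * s^3). Of the listed options, that is the dimensionality of electric resistance.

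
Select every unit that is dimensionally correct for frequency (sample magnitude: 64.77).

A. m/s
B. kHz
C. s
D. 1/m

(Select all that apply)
B

frequency has SI base units: 1 / s

Checking each option against 1 / s:
  A. m/s: ✗ does not match
  B. kHz: ✓ matches
  C. s: ✗ does not match
  D. 1/m: ✗ does not match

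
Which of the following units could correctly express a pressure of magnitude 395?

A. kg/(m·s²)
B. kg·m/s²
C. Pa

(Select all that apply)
A, C

pressure has SI base units: kg / (m * s^2)

Checking each option against kg / (m * s^2):
  A. kg/(m·s²): ✓ matches
  B. kg·m/s²: ✗ does not match
  C. Pa: ✓ matches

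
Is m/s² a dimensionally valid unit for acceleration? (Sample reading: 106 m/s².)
Yes

acceleration has SI base units: m / s^2
m/s² reduces to the same SI base units, so it is a valid unit for acceleration.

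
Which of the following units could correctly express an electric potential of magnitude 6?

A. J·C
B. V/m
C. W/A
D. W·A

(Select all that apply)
C

electric potential has SI base units: kg * m^2 / (A * s^3)

Checking each option against kg * m^2 / (A * s^3):
  A. J·C: ✗ does not match
  B. V/m: ✗ does not match
  C. W/A: ✓ matches
  D. W·A: ✗ does not match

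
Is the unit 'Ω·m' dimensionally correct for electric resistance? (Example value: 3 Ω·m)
No

electric resistance has SI base units: kg * m^2 / (A^2 * s^3)
Ω·m does NOT reduce to kg * m^2 / (A^2 * s^3); a valid unit for electric resistance would be e.g. Ω.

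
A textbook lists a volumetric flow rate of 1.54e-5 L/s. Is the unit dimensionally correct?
Yes

volumetric flow rate has SI base units: m^3 / s
L/s reduces to the same SI base units, so it is a valid unit for volumetric flow rate.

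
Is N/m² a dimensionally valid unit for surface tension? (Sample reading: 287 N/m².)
No

surface tension has SI base units: kg / s^2
N/m² does NOT reduce to kg / s^2; a valid unit for surface tension would be e.g. N/m.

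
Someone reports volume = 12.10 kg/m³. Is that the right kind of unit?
No

volume has SI base units: m^3
kg/m³ does NOT reduce to m^3; a valid unit for volume would be e.g. m³.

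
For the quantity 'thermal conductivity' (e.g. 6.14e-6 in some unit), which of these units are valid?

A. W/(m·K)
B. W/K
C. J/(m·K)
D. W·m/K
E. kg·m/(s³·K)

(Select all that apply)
A, E

thermal conductivity has SI base units: kg * m / (s^3 * K)

Checking each option against kg * m / (s^3 * K):
  A. W/(m·K): ✓ matches
  B. W/K: ✗ does not match
  C. J/(m·K): ✗ does not match
  D. W·m/K: ✗ does not match
  E. kg·m/(s³·K): ✓ matches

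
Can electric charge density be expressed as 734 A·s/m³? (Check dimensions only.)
Yes

electric charge density has SI base units: A * s / m^3
A·s/m³ reduces to the same SI base units, so it is a valid unit for electric charge density.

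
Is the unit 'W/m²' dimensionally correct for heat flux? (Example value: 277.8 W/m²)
Yes

heat flux has SI base units: kg / s^3
W/m² reduces to the same SI base units, so it is a valid unit for heat flux.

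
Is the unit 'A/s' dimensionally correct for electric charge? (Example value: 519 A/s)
No

electric charge has SI base units: A * s
A/s does NOT reduce to A * s; a valid unit for electric charge would be e.g. C.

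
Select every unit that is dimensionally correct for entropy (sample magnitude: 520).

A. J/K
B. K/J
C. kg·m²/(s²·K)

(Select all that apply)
A, C

entropy has SI base units: kg * m^2 / (s^2 * K)

Checking each option against kg * m^2 / (s^2 * K):
  A. J/K: ✓ matches
  B. K/J: ✗ does not match
  C. kg·m²/(s²·K): ✓ matches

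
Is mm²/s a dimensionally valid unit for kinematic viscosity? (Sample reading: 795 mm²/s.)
Yes

kinematic viscosity has SI base units: m^2 / s
mm²/s reduces to the same SI base units, so it is a valid unit for kinematic viscosity.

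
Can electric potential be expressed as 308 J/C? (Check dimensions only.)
Yes

electric potential has SI base units: kg * m^2 / (A * s^3)
J/C reduces to the same SI base units, so it is a valid unit for electric potential.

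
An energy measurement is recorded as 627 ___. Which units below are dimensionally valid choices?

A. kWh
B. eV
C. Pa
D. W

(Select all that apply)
A, B

energy has SI base units: kg * m^2 / s^2

Checking each option against kg * m^2 / s^2:
  A. kWh: ✓ matches
  B. eV: ✓ matches
  C. Pa: ✗ does not match
  D. W: ✗ does not match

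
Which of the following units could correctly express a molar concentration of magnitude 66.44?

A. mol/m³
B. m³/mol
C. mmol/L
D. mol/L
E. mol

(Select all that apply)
A, C, D

molar concentration has SI base units: mol / m^3

Checking each option against mol / m^3:
  A. mol/m³: ✓ matches
  B. m³/mol: ✗ does not match
  C. mmol/L: ✓ matches
  D. mol/L: ✓ matches
  E. mol: ✗ does not match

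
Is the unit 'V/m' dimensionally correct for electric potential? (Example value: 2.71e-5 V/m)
No

electric potential has SI base units: kg * m^2 / (A * s^3)
V/m does NOT reduce to kg * m^2 / (A * s^3); a valid unit for electric potential would be e.g. V.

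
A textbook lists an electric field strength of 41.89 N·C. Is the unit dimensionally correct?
No

electric field strength has SI base units: kg * m / (A * s^3)
N·C does NOT reduce to kg * m / (A * s^3); a valid unit for electric field strength would be e.g. V/m.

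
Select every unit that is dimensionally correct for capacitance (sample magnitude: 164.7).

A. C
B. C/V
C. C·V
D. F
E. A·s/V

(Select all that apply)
B, D, E

capacitance has SI base units: A^2 * s^4 / (kg * m^2)

Checking each option against A^2 * s^4 / (kg * m^2):
  A. C: ✗ does not match
  B. C/V: ✓ matches
  C. C·V: ✗ does not match
  D. F: ✓ matches
  E. A·s/V: ✓ matches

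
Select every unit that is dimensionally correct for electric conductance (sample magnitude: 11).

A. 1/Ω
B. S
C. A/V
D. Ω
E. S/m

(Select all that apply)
A, B, C

electric conductance has SI base units: A^2 * s^3 / (kg * m^2)

Checking each option against A^2 * s^3 / (kg * m^2):
  A. 1/Ω: ✓ matches
  B. S: ✓ matches
  C. A/V: ✓ matches
  D. Ω: ✗ does not match
  E. S/m: ✗ does not match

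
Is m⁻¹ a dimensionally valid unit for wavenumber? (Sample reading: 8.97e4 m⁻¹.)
Yes

wavenumber has SI base units: 1 / m
m⁻¹ reduces to the same SI base units, so it is a valid unit for wavenumber.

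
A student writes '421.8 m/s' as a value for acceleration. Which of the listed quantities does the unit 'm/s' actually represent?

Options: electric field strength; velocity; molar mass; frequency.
velocity

acceleration should have units dimensionally equivalent to m / s^2 (e.g. m/s²).
The given unit 'm/s' reduces to m / s. Of the listed options, that is the dimensionality of velocity.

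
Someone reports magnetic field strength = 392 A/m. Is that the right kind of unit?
Yes

magnetic field strength has SI base units: A / m
A/m reduces to the same SI base units, so it is a valid unit for magnetic field strength.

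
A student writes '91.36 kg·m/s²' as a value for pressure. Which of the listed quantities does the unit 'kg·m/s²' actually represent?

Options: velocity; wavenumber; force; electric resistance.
force

pressure should have units dimensionally equivalent to kg / (m * s^2) (e.g. Pa).
The given unit 'kg·m/s²' reduces to kg * m / s^2. Of the listed options, that is the dimensionality of force.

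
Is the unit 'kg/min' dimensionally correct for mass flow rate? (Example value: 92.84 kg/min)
Yes

mass flow rate has SI base units: kg / s
kg/min reduces to the same SI base units, so it is a valid unit for mass flow rate.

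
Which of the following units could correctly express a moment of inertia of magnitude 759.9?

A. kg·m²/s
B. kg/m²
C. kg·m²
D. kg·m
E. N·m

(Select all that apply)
C

moment of inertia has SI base units: kg * m^2

Checking each option against kg * m^2:
  A. kg·m²/s: ✗ does not match
  B. kg/m²: ✗ does not match
  C. kg·m²: ✓ matches
  D. kg·m: ✗ does not match
  E. N·m: ✗ does not match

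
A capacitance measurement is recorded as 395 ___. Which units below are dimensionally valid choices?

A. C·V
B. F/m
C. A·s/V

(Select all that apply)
C

capacitance has SI base units: A^2 * s^4 / (kg * m^2)

Checking each option against A^2 * s^4 / (kg * m^2):
  A. C·V: ✗ does not match
  B. F/m: ✗ does not match
  C. A·s/V: ✓ matches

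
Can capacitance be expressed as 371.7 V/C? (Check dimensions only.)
No

capacitance has SI base units: A^2 * s^4 / (kg * m^2)
V/C does NOT reduce to A^2 * s^4 / (kg * m^2); a valid unit for capacitance would be e.g. F.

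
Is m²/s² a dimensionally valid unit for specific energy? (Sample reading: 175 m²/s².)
Yes

specific energy has SI base units: m^2 / s^2
m²/s² reduces to the same SI base units, so it is a valid unit for specific energy.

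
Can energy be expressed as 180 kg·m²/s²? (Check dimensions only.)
Yes

energy has SI base units: kg * m^2 / s^2
kg·m²/s² reduces to the same SI base units, so it is a valid unit for energy.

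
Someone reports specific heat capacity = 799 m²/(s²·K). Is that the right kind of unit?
Yes

specific heat capacity has SI base units: m^2 / (s^2 * K)
m²/(s²·K) reduces to the same SI base units, so it is a valid unit for specific heat capacity.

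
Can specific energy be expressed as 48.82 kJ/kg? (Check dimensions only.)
Yes

specific energy has SI base units: m^2 / s^2
kJ/kg reduces to the same SI base units, so it is a valid unit for specific energy.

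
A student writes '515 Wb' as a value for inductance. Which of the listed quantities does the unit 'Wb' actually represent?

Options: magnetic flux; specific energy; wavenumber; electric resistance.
magnetic flux

inductance should have units dimensionally equivalent to kg * m^2 / (A^2 * s^2) (e.g. H).
The given unit 'Wb' reduces to kg * m^2 / (A * s^2). Of the listed options, that is the dimensionality of magnetic flux.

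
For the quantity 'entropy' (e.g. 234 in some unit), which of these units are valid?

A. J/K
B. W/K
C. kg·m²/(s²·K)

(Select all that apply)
A, C

entropy has SI base units: kg * m^2 / (s^2 * K)

Checking each option against kg * m^2 / (s^2 * K):
  A. J/K: ✓ matches
  B. W/K: ✗ does not match
  C. kg·m²/(s²·K): ✓ matches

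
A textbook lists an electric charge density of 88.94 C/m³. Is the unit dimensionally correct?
Yes

electric charge density has SI base units: A * s / m^3
C/m³ reduces to the same SI base units, so it is a valid unit for electric charge density.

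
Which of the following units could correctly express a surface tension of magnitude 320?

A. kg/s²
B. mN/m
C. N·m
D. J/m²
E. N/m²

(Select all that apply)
A, B, D

surface tension has SI base units: kg / s^2

Checking each option against kg / s^2:
  A. kg/s²: ✓ matches
  B. mN/m: ✓ matches
  C. N·m: ✗ does not match
  D. J/m²: ✓ matches
  E. N/m²: ✗ does not match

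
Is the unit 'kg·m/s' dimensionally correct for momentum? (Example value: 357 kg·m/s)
Yes

momentum has SI base units: kg * m / s
kg·m/s reduces to the same SI base units, so it is a valid unit for momentum.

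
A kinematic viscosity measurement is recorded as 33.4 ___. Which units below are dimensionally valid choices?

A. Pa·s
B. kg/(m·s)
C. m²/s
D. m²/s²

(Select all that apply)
C

kinematic viscosity has SI base units: m^2 / s

Checking each option against m^2 / s:
  A. Pa·s: ✗ does not match
  B. kg/(m·s): ✗ does not match
  C. m²/s: ✓ matches
  D. m²/s²: ✗ does not match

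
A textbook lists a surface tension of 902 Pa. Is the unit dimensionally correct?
No

surface tension has SI base units: kg / s^2
Pa does NOT reduce to kg / s^2; a valid unit for surface tension would be e.g. N/m.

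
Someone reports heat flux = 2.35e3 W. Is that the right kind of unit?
No

heat flux has SI base units: kg / s^3
W does NOT reduce to kg / s^3; a valid unit for heat flux would be e.g. W/m².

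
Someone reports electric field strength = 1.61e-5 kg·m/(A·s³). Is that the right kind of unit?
Yes

electric field strength has SI base units: kg * m / (A * s^3)
kg·m/(A·s³) reduces to the same SI base units, so it is a valid unit for electric field strength.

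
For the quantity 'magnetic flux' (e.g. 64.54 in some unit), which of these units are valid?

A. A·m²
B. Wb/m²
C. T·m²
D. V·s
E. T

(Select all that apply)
C, D

magnetic flux has SI base units: kg * m^2 / (A * s^2)

Checking each option against kg * m^2 / (A * s^2):
  A. A·m²: ✗ does not match
  B. Wb/m²: ✗ does not match
  C. T·m²: ✓ matches
  D. V·s: ✓ matches
  E. T: ✗ does not match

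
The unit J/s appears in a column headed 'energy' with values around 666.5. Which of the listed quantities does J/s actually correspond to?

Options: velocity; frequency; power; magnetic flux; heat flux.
power

energy should have units dimensionally equivalent to kg * m^2 / s^2 (e.g. J).
The given unit 'J/s' reduces to kg * m^2 / s^3. Of the listed options, that is the dimensionality of power.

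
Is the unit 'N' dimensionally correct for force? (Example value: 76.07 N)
Yes

force has SI base units: kg * m / s^2
N reduces to the same SI base units, so it is a valid unit for force.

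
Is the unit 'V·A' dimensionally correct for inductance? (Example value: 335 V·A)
No

inductance has SI base units: kg * m^2 / (A^2 * s^2)
V·A does NOT reduce to kg * m^2 / (A^2 * s^2); a valid unit for inductance would be e.g. H.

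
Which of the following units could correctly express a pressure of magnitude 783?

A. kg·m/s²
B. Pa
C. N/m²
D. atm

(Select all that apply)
B, C, D

pressure has SI base units: kg / (m * s^2)

Checking each option against kg / (m * s^2):
  A. kg·m/s²: ✗ does not match
  B. Pa: ✓ matches
  C. N/m²: ✓ matches
  D. atm: ✓ matches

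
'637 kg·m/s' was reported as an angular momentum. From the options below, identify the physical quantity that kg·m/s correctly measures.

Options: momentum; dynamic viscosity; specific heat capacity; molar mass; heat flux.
momentum

angular momentum should have units dimensionally equivalent to kg * m^2 / s (e.g. kg·m²/s).
The given unit 'kg·m/s' reduces to kg * m / s. Of the listed options, that is the dimensionality of momentum.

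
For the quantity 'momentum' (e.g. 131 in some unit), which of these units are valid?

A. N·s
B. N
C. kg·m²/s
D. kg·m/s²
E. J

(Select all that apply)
A

momentum has SI base units: kg * m / s

Checking each option against kg * m / s:
  A. N·s: ✓ matches
  B. N: ✗ does not match
  C. kg·m²/s: ✗ does not match
  D. kg·m/s²: ✗ does not match
  E. J: ✗ does not match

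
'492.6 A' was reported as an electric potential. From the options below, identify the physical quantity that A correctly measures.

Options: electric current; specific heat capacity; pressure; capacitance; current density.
electric current

electric potential should have units dimensionally equivalent to kg * m^2 / (A * s^3) (e.g. V).
The given unit 'A' reduces to A. Of the listed options, that is the dimensionality of electric current.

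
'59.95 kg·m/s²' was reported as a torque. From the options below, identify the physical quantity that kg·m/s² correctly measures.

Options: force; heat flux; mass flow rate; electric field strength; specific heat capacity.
force

torque should have units dimensionally equivalent to kg * m^2 / s^2 (e.g. N·m).
The given unit 'kg·m/s²' reduces to kg * m / s^2. Of the listed options, that is the dimensionality of force.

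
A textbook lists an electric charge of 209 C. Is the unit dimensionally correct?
Yes

electric charge has SI base units: A * s
C reduces to the same SI base units, so it is a valid unit for electric charge.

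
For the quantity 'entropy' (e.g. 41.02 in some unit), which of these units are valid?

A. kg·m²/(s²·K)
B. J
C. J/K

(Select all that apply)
A, C

entropy has SI base units: kg * m^2 / (s^2 * K)

Checking each option against kg * m^2 / (s^2 * K):
  A. kg·m²/(s²·K): ✓ matches
  B. J: ✗ does not match
  C. J/K: ✓ matches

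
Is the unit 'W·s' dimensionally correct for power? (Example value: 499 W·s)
No

power has SI base units: kg * m^2 / s^3
W·s does NOT reduce to kg * m^2 / s^3; a valid unit for power would be e.g. W.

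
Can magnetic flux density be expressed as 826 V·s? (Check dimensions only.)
No

magnetic flux density has SI base units: kg / (A * s^2)
V·s does NOT reduce to kg / (A * s^2); a valid unit for magnetic flux density would be e.g. T.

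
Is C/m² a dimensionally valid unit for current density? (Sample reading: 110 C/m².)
No

current density has SI base units: A / m^2
C/m² does NOT reduce to A / m^2; a valid unit for current density would be e.g. A/m².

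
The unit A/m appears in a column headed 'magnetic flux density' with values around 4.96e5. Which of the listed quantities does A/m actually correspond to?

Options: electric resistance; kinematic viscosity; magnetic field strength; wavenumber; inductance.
magnetic field strength

magnetic flux density should have units dimensionally equivalent to kg / (A * s^2) (e.g. T).
The given unit 'A/m' reduces to A / m. Of the listed options, that is the dimensionality of magnetic field strength.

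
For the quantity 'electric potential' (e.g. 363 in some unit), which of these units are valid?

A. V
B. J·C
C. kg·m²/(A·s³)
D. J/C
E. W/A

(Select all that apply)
A, C, D, E

electric potential has SI base units: kg * m^2 / (A * s^3)

Checking each option against kg * m^2 / (A * s^3):
  A. V: ✓ matches
  B. J·C: ✗ does not match
  C. kg·m²/(A·s³): ✓ matches
  D. J/C: ✓ matches
  E. W/A: ✓ matches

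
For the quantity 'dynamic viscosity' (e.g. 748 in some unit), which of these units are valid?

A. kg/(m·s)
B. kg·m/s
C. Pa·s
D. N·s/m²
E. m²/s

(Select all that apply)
A, C, D

dynamic viscosity has SI base units: kg / (m * s)

Checking each option against kg / (m * s):
  A. kg/(m·s): ✓ matches
  B. kg·m/s: ✗ does not match
  C. Pa·s: ✓ matches
  D. N·s/m²: ✓ matches
  E. m²/s: ✗ does not match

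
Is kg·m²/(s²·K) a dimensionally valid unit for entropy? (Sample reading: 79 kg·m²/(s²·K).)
Yes

entropy has SI base units: kg * m^2 / (s^2 * K)
kg·m²/(s²·K) reduces to the same SI base units, so it is a valid unit for entropy.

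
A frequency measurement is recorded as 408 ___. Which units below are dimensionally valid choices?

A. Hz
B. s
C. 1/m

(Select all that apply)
A

frequency has SI base units: 1 / s

Checking each option against 1 / s:
  A. Hz: ✓ matches
  B. s: ✗ does not match
  C. 1/m: ✗ does not match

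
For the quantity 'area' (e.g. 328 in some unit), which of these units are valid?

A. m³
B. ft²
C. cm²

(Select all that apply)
B, C

area has SI base units: m^2

Checking each option against m^2:
  A. m³: ✗ does not match
  B. ft²: ✓ matches
  C. cm²: ✓ matches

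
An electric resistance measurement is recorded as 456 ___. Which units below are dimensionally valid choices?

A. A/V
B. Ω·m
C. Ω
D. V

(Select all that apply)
C

electric resistance has SI base units: kg * m^2 / (A^2 * s^3)

Checking each option against kg * m^2 / (A^2 * s^3):
  A. A/V: ✗ does not match
  B. Ω·m: ✗ does not match
  C. Ω: ✓ matches
  D. V: ✗ does not match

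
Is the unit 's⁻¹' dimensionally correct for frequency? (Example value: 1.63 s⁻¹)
Yes

frequency has SI base units: 1 / s
s⁻¹ reduces to the same SI base units, so it is a valid unit for frequency.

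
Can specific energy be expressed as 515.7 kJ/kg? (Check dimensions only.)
Yes

specific energy has SI base units: m^2 / s^2
kJ/kg reduces to the same SI base units, so it is a valid unit for specific energy.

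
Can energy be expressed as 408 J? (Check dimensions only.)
Yes

energy has SI base units: kg * m^2 / s^2
J reduces to the same SI base units, so it is a valid unit for energy.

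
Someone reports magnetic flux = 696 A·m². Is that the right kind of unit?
No

magnetic flux has SI base units: kg * m^2 / (A * s^2)
A·m² does NOT reduce to kg * m^2 / (A * s^2); a valid unit for magnetic flux would be e.g. Wb.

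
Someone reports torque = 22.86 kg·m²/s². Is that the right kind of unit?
Yes

torque has SI base units: kg * m^2 / s^2
kg·m²/s² reduces to the same SI base units, so it is a valid unit for torque.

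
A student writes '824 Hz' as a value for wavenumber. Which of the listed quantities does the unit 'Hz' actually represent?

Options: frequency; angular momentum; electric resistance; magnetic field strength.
frequency

wavenumber should have units dimensionally equivalent to 1 / m (e.g. 1/m).
The given unit 'Hz' reduces to 1 / s. Of the listed options, that is the dimensionality of frequency.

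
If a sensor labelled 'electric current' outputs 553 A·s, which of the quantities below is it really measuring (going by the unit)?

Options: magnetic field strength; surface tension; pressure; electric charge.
electric charge

electric current should have units dimensionally equivalent to A (e.g. A).
The given unit 'A·s' reduces to A * s. Of the listed options, that is the dimensionality of electric charge.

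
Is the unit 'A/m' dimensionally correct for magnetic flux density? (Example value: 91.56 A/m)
No

magnetic flux density has SI base units: kg / (A * s^2)
A/m does NOT reduce to kg / (A * s^2); a valid unit for magnetic flux density would be e.g. T.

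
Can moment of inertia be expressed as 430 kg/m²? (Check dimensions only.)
No

moment of inertia has SI base units: kg * m^2
kg/m² does NOT reduce to kg * m^2; a valid unit for moment of inertia would be e.g. kg·m².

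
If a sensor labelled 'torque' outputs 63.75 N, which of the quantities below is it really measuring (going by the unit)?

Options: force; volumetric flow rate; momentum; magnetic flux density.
force

torque should have units dimensionally equivalent to kg * m^2 / s^2 (e.g. N·m).
The given unit 'N' reduces to kg * m / s^2. Of the listed options, that is the dimensionality of force.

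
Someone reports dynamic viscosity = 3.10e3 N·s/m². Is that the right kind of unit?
Yes

dynamic viscosity has SI base units: kg / (m * s)
N·s/m² reduces to the same SI base units, so it is a valid unit for dynamic viscosity.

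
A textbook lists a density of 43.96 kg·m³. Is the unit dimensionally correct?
No

density has SI base units: kg / m^3
kg·m³ does NOT reduce to kg / m^3; a valid unit for density would be e.g. kg/m³.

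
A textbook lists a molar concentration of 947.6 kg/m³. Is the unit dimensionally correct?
No

molar concentration has SI base units: mol / m^3
kg/m³ does NOT reduce to mol / m^3; a valid unit for molar concentration would be e.g. mol/m³.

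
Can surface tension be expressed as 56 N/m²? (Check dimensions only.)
No

surface tension has SI base units: kg / s^2
N/m² does NOT reduce to kg / s^2; a valid unit for surface tension would be e.g. N/m.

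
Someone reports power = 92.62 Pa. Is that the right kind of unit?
No

power has SI base units: kg * m^2 / s^3
Pa does NOT reduce to kg * m^2 / s^3; a valid unit for power would be e.g. W.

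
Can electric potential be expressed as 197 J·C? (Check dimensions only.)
No

electric potential has SI base units: kg * m^2 / (A * s^3)
J·C does NOT reduce to kg * m^2 / (A * s^3); a valid unit for electric potential would be e.g. V.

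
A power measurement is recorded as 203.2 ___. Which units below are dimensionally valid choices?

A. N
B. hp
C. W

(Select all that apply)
B, C

power has SI base units: kg * m^2 / s^3

Checking each option against kg * m^2 / s^3:
  A. N: ✗ does not match
  B. hp: ✓ matches
  C. W: ✓ matches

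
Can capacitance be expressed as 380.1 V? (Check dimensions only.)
No

capacitance has SI base units: A^2 * s^4 / (kg * m^2)
V does NOT reduce to A^2 * s^4 / (kg * m^2); a valid unit for capacitance would be e.g. F.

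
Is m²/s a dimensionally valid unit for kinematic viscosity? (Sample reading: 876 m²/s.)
Yes

kinematic viscosity has SI base units: m^2 / s
m²/s reduces to the same SI base units, so it is a valid unit for kinematic viscosity.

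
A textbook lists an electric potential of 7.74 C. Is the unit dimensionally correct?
No

electric potential has SI base units: kg * m^2 / (A * s^3)
C does NOT reduce to kg * m^2 / (A * s^3); a valid unit for electric potential would be e.g. V.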